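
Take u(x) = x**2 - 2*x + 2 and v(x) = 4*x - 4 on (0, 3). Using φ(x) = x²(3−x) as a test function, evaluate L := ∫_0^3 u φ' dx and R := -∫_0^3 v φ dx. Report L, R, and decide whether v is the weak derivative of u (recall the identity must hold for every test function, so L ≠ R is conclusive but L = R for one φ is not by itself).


LHS = -54/5, RHS = -108/5. No, v is not the weak derivative of u.

u(x) = x**2 - 2*x + 2, classical derivative u'(x) = 2*x - 2.
φ(x) = x²(3−x), so φ'(x) = 3*x*(2 - x).
Note φ(0) = φ(3) = 0, so the boundary term u·φ vanishes.
LHS = ∫_0^3 u(x) φ'(x) dx = ∫_0^3 (-3*x^4 + 12*x^3 - 18*x^2 + 12*x) dx. Term by term:
  ∫_0^3 -3*x^4 dx = -729/5;  ∫_0^3 12*x^3 dx = 243;  ∫_0^3 -18*x^2 dx = -162;
  ∫_0^3 12*x dx = 54.
Sum: -729/5 + 243 − 162 + 54 = -54/5.
So LHS = -54/5.
∫_0^3 v(x) φ(x) dx = ∫_0^3 (-4*x^4 + 16*x^3 - 12*x^2) dx. Term by term:
  ∫_0^3 -4*x^4 dx = -972/5;  ∫_0^3 16*x^3 dx = 324;  ∫_0^3 -12*x^2 dx = -108.
Sum: -972/5 + 324 − 108 = 108/5.
So RHS = -∫_0^3 v(x) φ(x) dx = -108/5.
LHS − RHS = 54/5 ≠ 0, so the identity fails.
(For a valid weak derivative the identity must hold for EVERY test function, in particular this one. The failure shows v is NOT the weak derivative of u.)
Correct weak derivative would be u'(x) = 2*x - 2.


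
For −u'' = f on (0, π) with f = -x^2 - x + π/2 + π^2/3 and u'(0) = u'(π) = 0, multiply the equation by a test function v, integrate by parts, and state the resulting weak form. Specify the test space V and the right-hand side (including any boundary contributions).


V = H^1(0, π) (no boundary constraint on v; u is determined up to an additive constant); weak form: ∫_0^π u'v' dx = ∫_0^π (-x^2 - x + π/2 + π^2/3) v dx for all v ∈ V.

Multiply both sides by a test function v and integrate from 0 to π:
  ∫_0^π −u''(x) v(x) dx = ∫_0^π f(x) v(x) dx.
Integrate the LHS by parts once:
  ∫_0^π −u'' v dx = −[u'(x) v(x)]_0^π + ∫_0^π u'(x) v'(x) dx.
Thus ∫_0^π u'(x) v'(x) dx = ∫_0^π f(x) v(x) dx + [u'(x) v(x)]_0^π.
Choose V so that boundary terms are either known or forced to vanish.
u has homogeneous Neumann: u'(0) = u'(π) = 0. So [u' v]_0^π = 0·v(π) − 0·v(0) = 0 for any v; take V = H^1(0, π).
Weak formulation: find u (satisfying any essential BC) such that ∫_0^π u'(x) v'(x) dx = ∫_0^π f v dx for all v ∈ V (homogeneous Neumann, so boundary terms vanish).
Substituting f(x) = -x^2 - x + π/2 + π^2/3, the right-hand side is ∫_0^π (-x^2 - x + π/2 + π^2/3) v dx.
Compatibility check (pure Neumann): taking v ≡ 1 ∈ V gives 0 = ∫_0^π f dx + (0) − (0), i.e. ∫_0^π f dx must equal u'(0) − u'(π) = 0. Indeed ∫_0^π (-x^2 - x + π/2 + π^2/3) dx = 0, so the data are compatible. The solution is then unique only up to an additive constant (fix it e.g. by requiring ∫_0^π u dx = 0).


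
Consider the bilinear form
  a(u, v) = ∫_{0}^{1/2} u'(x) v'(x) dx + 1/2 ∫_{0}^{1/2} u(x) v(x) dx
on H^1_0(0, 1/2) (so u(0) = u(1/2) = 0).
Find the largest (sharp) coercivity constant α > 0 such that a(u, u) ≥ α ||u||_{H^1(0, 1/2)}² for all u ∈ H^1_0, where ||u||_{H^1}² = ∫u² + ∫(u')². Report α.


α = (1 + 8*π^2)/(2*(1 + 4*π^2))

Coercivity of a(·,·) on H^1_0(0, 1/2) means a(u, u) ≥ α ||u||_{H^1}² for every u ∈ H^1_0.
The interval has length L = 1/2, and Poincaré/coercivity depend only on L. Here a(u, u) = ∫(u')² + (1/2)·∫u².
Here 0 < c = 1/2 < 1. The condition a(u,u) ≥ α||u||_{H^1}² reads (1−α)∫(u')² ≥ (α−c)∫u². Any admissible α is ≤ 1 (rapidly oscillating u have ∫u²/∫(u')² → 0), and α = 1 would force 0 ≥ (1−c)∫u², impossible since c < 1; so 1−α > 0. By the sharp Poincaré inequality on H^1_0 of an interval of length L, ∫(u')² ≥ (π/L)²∫u² with equality for the first sine mode sin(π(x−x₀)/L) (x₀ the left endpoint), so the inequality holds for all u iff (1−α)(π/L)² ≥ α − c, i.e. α ≤ ((π/L)² + c)/((π/L)² + 1) = (1 + c(L/π)²)/(1 + (L/π)²). With (π/L)² = 4*π^2 and c = 1/2, the largest admissible constant is α = ((π/L)² + c)/((π/L)² + 1).
Simplifying, α = (1 + 8*π^2)/(2*(1 + 4*π^2)).


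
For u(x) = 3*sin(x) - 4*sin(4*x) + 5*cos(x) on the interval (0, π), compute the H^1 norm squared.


||u||_{H^1(0,π)}^2 = -128/3 + 170*π

u'(x) = -5*sin(x) + 3*cos(x) - 16*cos(4*x).
Expand u² and (u')² and integrate term by term on (0, π), using: for integers n ≥ 1, ∫_0^π sin²(nx) dx = ∫_0^π cos²(nx) dx = π/2; for n ≠ n', ∫_0^π sin(nx)sin(n'x) dx = ∫_0^π cos(nx)cos(n'x) dx = 0; and by product-to-sum, ∫_0^π sin(nx)cos(n'x) dx = ½∫_0^π [sin((n+n')x) + sin((n−n')x)] dx, which is 0 when n+n' is even and 2n/(n²−n'²) when n+n' is odd (it need not vanish on (0, π)).
  u² squared terms: (-4)²·∫sin(4x)² dx = 16·π/2 = 8*π;  (3)²·∫sin(x)² dx = 9·π/2 = 9*π/2;  (5)²·∫cos(x)² dx = 25·π/2 = 25*π/2.
  u² cross terms: 2·(-4)·(3)·∫sin(4x)·sin(x) dx = -24·(0) = 0;  2·(-4)·(5)·∫sin(4x)·cos(x) dx = -40·(8/15) = -64/3;  2·(3)·(5)·∫sin(x)·cos(x) dx = 30·(0) = 0.
  So ∫_0^π u² dx = 8*π + 9*π/2 + 25*π/2 + 0 − 64/3 + 0 = -64/3 + 25*π.
  (u')² squared terms: (-16)²·∫cos(4x)² dx = 256·π/2 = 128*π;  (-5)²·∫sin(x)² dx = 25·π/2 = 25*π/2;  (3)²·∫cos(x)² dx = 9·π/2 = 9*π/2.
  (u')² cross terms: 2·(-16)·(-5)·∫cos(4x)·sin(x) dx = 160·(-2/15) = -64/3;  2·(-16)·(3)·∫cos(4x)·cos(x) dx = -96·(0) = 0;  2·(-5)·(3)·∫sin(x)·cos(x) dx = -30·(0) = 0.
  So ∫_0^π (u')² dx = 128*π + 25*π/2 + 9*π/2 − 64/3 + 0 + 0 = -64/3 + 145*π.
||u||_{H^1}^2 = (-64/3 + 25*π) + (-64/3 + 145*π) = -128/3 + 170*π.


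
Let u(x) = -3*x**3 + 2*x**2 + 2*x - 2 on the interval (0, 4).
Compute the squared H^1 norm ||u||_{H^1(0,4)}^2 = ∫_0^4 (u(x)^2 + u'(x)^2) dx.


||u||_{H^1}^2 = 842784/35

The H^1 norm (squared) on an interval (0, L) is
  ||u||_{H^1}^2 = ∫_0^L u(x)^2 dx + ∫_0^L u'(x)^2 dx.
Compute u'(x) = -9*x**2 + 4*x + 2.
Then u(x)^2 = 9*x**6 - 12*x**5 - 8*x**4 + 20*x**3 - 4*x**2 - 8*x + 4 and u'(x)^2 = 81*x**4 - 72*x**3 - 20*x**2 + 16*x + 4.
Integrate each monomial from 0 to 4 using ∫_0^4 c·x^n dx = c·4^(n+1)/(n+1):
  ∫_0^4 u(x)^2 dx = ∫_0^4 (9*x^6 - 12*x^5 - 8*x^4 + 20*x^3 - 4*x^2 - 8*x + 4) dx. Term by term:
    ∫_0^4 9*x^6 dx = 147456/7;  ∫_0^4 -12*x^5 dx = -8192;  ∫_0^4 -8*x^4 dx = -8192/5;
    ∫_0^4 20*x^3 dx = 1280;  ∫_0^4 -4*x^2 dx = -256/3;  ∫_0^4 -8*x dx = -64;
    ∫_0^4 4 dx = 16.
  Sum: 147456/7 − 8192 − 8192/5 + 1280 − 256/3 − 64 + 16 = 1300048/105.
  ∫_0^4 u'(x)^2 dx = ∫_0^4 (81*x^4 - 72*x^3 - 20*x^2 + 16*x + 4) dx. Term by term:
    ∫_0^4 81*x^4 dx = 82944/5;  ∫_0^4 -72*x^3 dx = -4608;  ∫_0^4 -20*x^2 dx = -1280/3;
    ∫_0^4 16*x dx = 128;  ∫_0^4 4 dx = 16.
  Sum: 82944/5 − 4608 − 1280/3 + 128 + 16 = 175472/15.
Adding: ||u||_{H^1}^2 = 1300048/105 + 175472/15 = 842784/35.


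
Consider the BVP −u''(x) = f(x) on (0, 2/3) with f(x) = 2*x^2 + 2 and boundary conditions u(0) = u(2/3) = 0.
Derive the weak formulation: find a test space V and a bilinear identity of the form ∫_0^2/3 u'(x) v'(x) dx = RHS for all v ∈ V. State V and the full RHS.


V = H^1_0(0, 2/3) (so v(0) = v(2/3) = 0); weak form: ∫_0^2/3 u'v' dx = ∫_0^2/3 (2*x^2 + 2) v dx for all v ∈ V.

Multiply both sides by a test function v and integrate from 0 to 2/3:
  ∫_0^2/3 −u''(x) v(x) dx = ∫_0^2/3 f(x) v(x) dx.
Integrate the LHS by parts once:
  ∫_0^2/3 −u'' v dx = −[u'(x) v(x)]_0^2/3 + ∫_0^2/3 u'(x) v'(x) dx.
Thus ∫_0^2/3 u'(x) v'(x) dx = ∫_0^2/3 f(x) v(x) dx + [u'(x) v(x)]_0^2/3.
Choose V so that boundary terms are either known or forced to vanish.
u is Dirichlet: u(0) = u(2/3) = 0. Let V = H^1_0(0, 2/3); then v(0) = v(2/3) = 0, and [u' v]_0^2/3 = 0.
Weak formulation: find u (satisfying any essential BC) such that ∫_0^2/3 u'(x) v'(x) dx = ∫_0^2/3 f v dx for all v ∈ V.
Substituting f(x) = 2*x^2 + 2, the right-hand side is ∫_0^2/3 (2*x^2 + 2) v dx.


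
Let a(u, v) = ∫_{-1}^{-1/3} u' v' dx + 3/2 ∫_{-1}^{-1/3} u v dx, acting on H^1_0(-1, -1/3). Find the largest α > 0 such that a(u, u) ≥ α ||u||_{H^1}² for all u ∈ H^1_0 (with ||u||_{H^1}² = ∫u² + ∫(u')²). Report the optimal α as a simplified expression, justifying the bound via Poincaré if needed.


α = 1

Coercivity of a(·,·) on H^1_0(-1, -1/3) means a(u, u) ≥ α ||u||_{H^1}² for every u ∈ H^1_0.
The interval has length L = 2/3, and Poincaré/coercivity depend only on L. Here a(u, u) = ∫(u')² + (3/2)·∫u².
Here c = 3/2 ≥ 1, so a(u,u) = ∫(u')² + c∫u² ≥ ∫(u')² + ∫u² = ||u||_{H^1}², i.e. α = 1 works. No larger α is possible: a(u,u) ≥ α||u||_{H^1}² means (1−α)∫(u')² ≥ (α−c)∫u², and for the modes u_n = sin(nπ(x−x₀)/L) (x₀ the left endpoint) one has ∫u_n²/∫(u_n')² = (L/(nπ))² → 0, so a(u_n,u_n)/||u_n||_{H^1}² → 1. Hence the optimal constant is α = 1.
Therefore α = 1.


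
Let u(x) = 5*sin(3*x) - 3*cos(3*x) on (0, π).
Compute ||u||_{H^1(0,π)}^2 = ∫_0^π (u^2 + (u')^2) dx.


||u||_{H^1(0,π)}^2 = 170*π

u'(x) = 9*sin(3*x) + 15*cos(3*x).
Expand u² and (u')² and integrate term by term on (0, π), using: for integers n ≥ 1, ∫_0^π sin²(nx) dx = ∫_0^π cos²(nx) dx = π/2; for n ≠ n', ∫_0^π sin(nx)sin(n'x) dx = ∫_0^π cos(nx)cos(n'x) dx = 0; and by product-to-sum, ∫_0^π sin(nx)cos(n'x) dx = ½∫_0^π [sin((n+n')x) + sin((n−n')x)] dx, which is 0 when n+n' is even and 2n/(n²−n'²) when n+n' is odd (it need not vanish on (0, π)).
  u² squared terms: (-3)²·∫cos(3x)² dx = 9·π/2 = 9*π/2;  (5)²·∫sin(3x)² dx = 25·π/2 = 25*π/2.
  u² cross terms: 2·(-3)·(5)·∫cos(3x)·sin(3x) dx = -30·(0) = 0.
  So ∫_0^π u² dx = 9*π/2 + 25*π/2 + 0 = 17*π.
  (u')² squared terms: (9)²·∫sin(3x)² dx = 81·π/2 = 81*π/2;  (15)²·∫cos(3x)² dx = 225·π/2 = 225*π/2.
  (u')² cross terms: 2·(9)·(15)·∫sin(3x)·cos(3x) dx = 270·(0) = 0.
  So ∫_0^π (u')² dx = 81*π/2 + 225*π/2 + 0 = 153*π.
||u||_{H^1}^2 = (17*π) + (153*π) = 170*π.


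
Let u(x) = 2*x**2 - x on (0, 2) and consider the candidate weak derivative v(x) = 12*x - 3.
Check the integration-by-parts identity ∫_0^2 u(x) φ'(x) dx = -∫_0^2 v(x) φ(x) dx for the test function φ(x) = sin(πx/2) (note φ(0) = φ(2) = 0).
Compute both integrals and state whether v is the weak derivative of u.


LHS = -12/π, RHS = -36/π. No, v is not the weak derivative of u.

u(x) = 2*x**2 - x, classical derivative u'(x) = 4*x - 1.
φ(x) = sin(πx/2), so φ'(x) = π*cos(π*x/2)/2.
Note φ(0) = φ(2) = 0, so the boundary term u·φ vanishes.
LHS = ∫_0^2 u(x) φ'(x) dx = ∫_0^2 (π*x^2*cos(π*x/2) - π*x*cos(π*x/2)/2) dx. Term by term:
  ∫_0^2 π*x^2*cos(π*x/2) dx = -16/π;  ∫_0^2 -π*x*cos(π*x/2)/2 dx = 4/π.
Sum: -16/π + 4/π = -12/π.
So LHS = -12/π.
∫_0^2 v(x) φ(x) dx = ∫_0^2 (12*x*sin(π*x/2) - 3*sin(π*x/2)) dx. Term by term:
  ∫_0^2 -3*sin(π*x/2) dx = -12/π;  ∫_0^2 12*x*sin(π*x/2) dx = 48/π.
Sum: -12/π + 48/π = 36/π.
So RHS = -∫_0^2 v(x) φ(x) dx = -36/π.
LHS − RHS = 24/π ≠ 0, so the identity fails.
(For a valid weak derivative the identity must hold for EVERY test function, in particular this one. The failure shows v is NOT the weak derivative of u.)
Correct weak derivative would be u'(x) = 4*x - 1.


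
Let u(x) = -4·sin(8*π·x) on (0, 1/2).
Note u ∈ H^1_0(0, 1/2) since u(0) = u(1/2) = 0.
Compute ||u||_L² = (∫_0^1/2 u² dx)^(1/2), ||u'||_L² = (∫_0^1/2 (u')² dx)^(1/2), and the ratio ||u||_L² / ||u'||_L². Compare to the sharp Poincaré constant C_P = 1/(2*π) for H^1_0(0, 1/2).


||u||_L² / ||u'||_L² = 1/(8*π) < C_P = 1/(2*π).

u(x) = -4·sin(8*π·x), so u'(x) = -32*π*cos(8*π*x).
Writing u(x) = A·sin(kπx/L) with A = -4 and k = 4, use ∫_0^L sin²(kπx/L) dx = L/2 and ∫_0^L cos²(kπx/L) dx = L/2.
u² = 16·sin²(8*π·x) and (u')² = 1024*π^2·cos²(8*π·x), and each of sin², cos² integrates to L/2 = 1/4 over (0, 1/2).
∫_0^1/2 u² dx = 4, so ||u||_L² = 2.
∫_0^1/2 (u')² dx = 256*π^2, so ||u'||_L² = 16*π.
Ratio ||u||_L² / ||u'||_L² = 1/(8*π).
Sharp Poincaré constant on H^1_0(0, 1/2) is C_P = L/π = 1/(2*π), achieved by sin(2*π·x).
This is the k = 4 harmonic; the ratio L/(kπ) is strictly less than C_P = L/π, consistent with the sharp inequality ||u||_L² ≤ C_P ||u'||_L².


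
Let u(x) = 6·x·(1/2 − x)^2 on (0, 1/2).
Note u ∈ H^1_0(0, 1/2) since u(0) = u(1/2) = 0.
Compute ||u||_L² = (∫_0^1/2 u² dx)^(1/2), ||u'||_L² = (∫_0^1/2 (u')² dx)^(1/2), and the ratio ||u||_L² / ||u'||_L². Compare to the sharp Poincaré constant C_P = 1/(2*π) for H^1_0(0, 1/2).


||u||_L² / ||u'||_L² = sqrt(14)/28 < C_P = 1/(2*π).

u(x) = 6·x·(1/2 − x)^2, so u'(x) = 3*(x - 1/2)*(6*x - 1).
u(x) = 6·x·(1/2 − x)^2 vanishes at x = 0 and x = 1/2, so u ∈ H^1_0(0, 1/2). Differentiate via the product rule and integrate the resulting polynomials term by term.
  ∫_0^1/2 u² dx = ∫_0^1/2 (36*x^6 - 72*x^5 + 54*x^4 - 18*x^3 + 9*x^2/4) dx. Term by term:
    ∫_0^1/2 36*x^6 dx = 9/224;  ∫_0^1/2 -72*x^5 dx = -3/16;  ∫_0^1/2 54*x^4 dx = 27/80;
    ∫_0^1/2 -18*x^3 dx = -9/32;  ∫_0^1/2 9*x^2/4 dx = 3/32.
  Sum: 9/224 − 3/16 + 27/80 − 9/32 + 3/32 = 3/1120.
  ∫_0^1/2 (u')² dx = ∫_0^1/2 (324*x^4 - 432*x^3 + 198*x^2 - 36*x + 9/4) dx. Term by term:
    ∫_0^1/2 324*x^4 dx = 81/40;  ∫_0^1/2 -432*x^3 dx = -27/4;  ∫_0^1/2 198*x^2 dx = 33/4;
    ∫_0^1/2 -36*x dx = -9/2;  ∫_0^1/2 9/4 dx = 9/8.
  Sum: 81/40 − 27/4 + 33/4 − 9/2 + 9/8 = 3/20.
∫_0^1/2 u² dx = 3/1120, so ||u||_L² = sqrt(210)/280.
∫_0^1/2 (u')² dx = 3/20, so ||u'||_L² = sqrt(15)/10.
Ratio ||u||_L² / ||u'||_L² = sqrt(14)/28.
Sharp Poincaré constant on H^1_0(0, 1/2) is C_P = L/π = 1/(2*π), achieved by sin(2*π·x).
A polynomial bump cannot attain the sharp Poincaré constant (only the first sine eigenfunction does), so the ratio is strictly less than C_P, consistent with ||u||_L² ≤ C_P ||u'||_L².


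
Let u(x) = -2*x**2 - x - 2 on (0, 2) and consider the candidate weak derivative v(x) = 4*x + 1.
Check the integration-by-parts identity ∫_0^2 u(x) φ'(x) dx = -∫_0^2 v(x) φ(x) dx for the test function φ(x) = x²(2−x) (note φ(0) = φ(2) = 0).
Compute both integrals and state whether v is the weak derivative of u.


LHS = 116/15, RHS = -116/15. No, v is not the weak derivative of u.

u(x) = -2*x**2 - x - 2, classical derivative u'(x) = -4*x - 1.
φ(x) = x²(2−x), so φ'(x) = x*(4 - 3*x).
Note φ(0) = φ(2) = 0, so the boundary term u·φ vanishes.
LHS = ∫_0^2 u(x) φ'(x) dx = ∫_0^2 (6*x^4 - 5*x^3 + 2*x^2 - 8*x) dx. Term by term:
  ∫_0^2 6*x^4 dx = 192/5;  ∫_0^2 -5*x^3 dx = -20;  ∫_0^2 2*x^2 dx = 16/3;
  ∫_0^2 -8*x dx = -16.
Sum: 192/5 − 20 + 16/3 − 16 = 116/15.
So LHS = 116/15.
∫_0^2 v(x) φ(x) dx = ∫_0^2 (-4*x^4 + 7*x^3 + 2*x^2) dx. Term by term:
  ∫_0^2 -4*x^4 dx = -128/5;  ∫_0^2 7*x^3 dx = 28;  ∫_0^2 2*x^2 dx = 16/3.
Sum: -128/5 + 28 + 16/3 = 116/15.
So RHS = -∫_0^2 v(x) φ(x) dx = -116/15.
LHS − RHS = 232/15 ≠ 0, so the identity fails.
(For a valid weak derivative the identity must hold for EVERY test function, in particular this one. The failure shows v is NOT the weak derivative of u.)
Correct weak derivative would be u'(x) = -4*x - 1.


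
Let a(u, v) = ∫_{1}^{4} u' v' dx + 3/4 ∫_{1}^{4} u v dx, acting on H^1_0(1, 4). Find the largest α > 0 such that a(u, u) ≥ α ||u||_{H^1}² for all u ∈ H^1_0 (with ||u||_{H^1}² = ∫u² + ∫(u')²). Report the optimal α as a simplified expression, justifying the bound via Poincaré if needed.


α = (27/4 + π^2)/(9 + π^2)

Coercivity of a(·,·) on H^1_0(1, 4) means a(u, u) ≥ α ||u||_{H^1}² for every u ∈ H^1_0.
The interval has length L = 3, and Poincaré/coercivity depend only on L. Here a(u, u) = ∫(u')² + (3/4)·∫u².
Here 0 < c = 3/4 < 1. The condition a(u,u) ≥ α||u||_{H^1}² reads (1−α)∫(u')² ≥ (α−c)∫u². Any admissible α is ≤ 1 (rapidly oscillating u have ∫u²/∫(u')² → 0), and α = 1 would force 0 ≥ (1−c)∫u², impossible since c < 1; so 1−α > 0. By the sharp Poincaré inequality on H^1_0 of an interval of length L, ∫(u')² ≥ (π/L)²∫u² with equality for the first sine mode sin(π(x−x₀)/L) (x₀ the left endpoint), so the inequality holds for all u iff (1−α)(π/L)² ≥ α − c, i.e. α ≤ ((π/L)² + c)/((π/L)² + 1) = (1 + c(L/π)²)/(1 + (L/π)²). With (π/L)² = π^2/9 and c = 3/4, the largest admissible constant is α = ((π/L)² + c)/((π/L)² + 1).
Simplifying, α = (27/4 + π^2)/(9 + π^2).


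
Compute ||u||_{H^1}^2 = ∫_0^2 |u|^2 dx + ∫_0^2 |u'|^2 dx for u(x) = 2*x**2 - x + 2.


||u||_{H^1}^2 = 934/15

The H^1 norm (squared) on an interval (0, L) is
  ||u||_{H^1}^2 = ∫_0^L u(x)^2 dx + ∫_0^L u'(x)^2 dx.
Compute u'(x) = 4*x - 1.
Then u(x)^2 = 4*x**4 - 4*x**3 + 9*x**2 - 4*x + 4 and u'(x)^2 = 16*x**2 - 8*x + 1.
Integrate each monomial from 0 to 2 using ∫_0^2 c·x^n dx = c·2^(n+1)/(n+1):
  ∫_0^2 u(x)^2 dx = ∫_0^2 (4*x^4 - 4*x^3 + 9*x^2 - 4*x + 4) dx. Term by term:
    ∫_0^2 4*x^4 dx = 128/5;  ∫_0^2 -4*x^3 dx = -16;  ∫_0^2 9*x^2 dx = 24;
    ∫_0^2 -4*x dx = -8;  ∫_0^2 4 dx = 8.
  Sum: 128/5 − 16 + 24 − 8 + 8 = 168/5.
  ∫_0^2 u'(x)^2 dx = ∫_0^2 (16*x^2 - 8*x + 1) dx. Term by term:
    ∫_0^2 16*x^2 dx = 128/3;  ∫_0^2 -8*x dx = -16;  ∫_0^2 1 dx = 2.
  Sum: 128/3 − 16 + 2 = 86/3.
Adding: ||u||_{H^1}^2 = 168/5 + 86/3 = 934/15.


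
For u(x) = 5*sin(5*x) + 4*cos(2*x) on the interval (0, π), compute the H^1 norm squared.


||u||_{H^1(0,π)}^2 = 2000/21 + 365*π

u'(x) = -8*sin(2*x) + 25*cos(5*x).
Expand u² and (u')² and integrate term by term on (0, π), using: for integers n ≥ 1, ∫_0^π sin²(nx) dx = ∫_0^π cos²(nx) dx = π/2; for n ≠ n', ∫_0^π sin(nx)sin(n'x) dx = ∫_0^π cos(nx)cos(n'x) dx = 0; and by product-to-sum, ∫_0^π sin(nx)cos(n'x) dx = ½∫_0^π [sin((n+n')x) + sin((n−n')x)] dx, which is 0 when n+n' is even and 2n/(n²−n'²) when n+n' is odd (it need not vanish on (0, π)).
  u² squared terms: (4)²·∫cos(2x)² dx = 16·π/2 = 8*π;  (5)²·∫sin(5x)² dx = 25·π/2 = 25*π/2.
  u² cross terms: 2·(4)·(5)·∫cos(2x)·sin(5x) dx = 40·(10/21) = 400/21.
  So ∫_0^π u² dx = 8*π + 25*π/2 + 400/21 = 400/21 + 41*π/2.
  (u')² squared terms: (-8)²·∫sin(2x)² dx = 64·π/2 = 32*π;  (25)²·∫cos(5x)² dx = 625·π/2 = 625*π/2.
  (u')² cross terms: 2·(-8)·(25)·∫sin(2x)·cos(5x) dx = -400·(-4/21) = 1600/21.
  So ∫_0^π (u')² dx = 32*π + 625*π/2 + 1600/21 = 1600/21 + 689*π/2.
||u||_{H^1}^2 = (400/21 + 41*π/2) + (1600/21 + 689*π/2) = 2000/21 + 365*π.


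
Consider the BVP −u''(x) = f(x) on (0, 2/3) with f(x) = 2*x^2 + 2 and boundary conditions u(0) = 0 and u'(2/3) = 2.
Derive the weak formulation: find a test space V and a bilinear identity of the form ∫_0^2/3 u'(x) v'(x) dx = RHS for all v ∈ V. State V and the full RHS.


V = {v ∈ H^1(0, 2/3) : v(0) = 0} (test functions vanish at x = 0 where u is specified); weak form: ∫_0^2/3 u'v' dx = ∫_0^2/3 (2*x^2 + 2) v dx + 2·v(2/3) for all v ∈ V.

Multiply both sides by a test function v and integrate from 0 to 2/3:
  ∫_0^2/3 −u''(x) v(x) dx = ∫_0^2/3 f(x) v(x) dx.
Integrate the LHS by parts once:
  ∫_0^2/3 −u'' v dx = −[u'(x) v(x)]_0^2/3 + ∫_0^2/3 u'(x) v'(x) dx.
Thus ∫_0^2/3 u'(x) v'(x) dx = ∫_0^2/3 f(x) v(x) dx + [u'(x) v(x)]_0^2/3.
Choose V so that boundary terms are either known or forced to vanish.
Mixed BC: u(0) = 0 (Dirichlet) and u'(2/3) = 2 (Neumann). Define V = {v ∈ H^1(0, 2/3) : v(0) = 0}. Then [u' v]_0^2/3 = u'(2/3)·v(2/3) − u'(0)·0 = 2·v(2/3).
Weak formulation: find u (satisfying any essential BC) such that ∫_0^2/3 u'(x) v'(x) dx = ∫_0^2/3 f v dx + 2·v(2/3) for all v ∈ V (Dirichlet at 0 absorbed into V; Neumann datum at x = 2/3 contributes the boundary term).
Substituting f(x) = 2*x^2 + 2, the right-hand side is ∫_0^2/3 (2*x^2 + 2) v dx + 2·v(2/3).


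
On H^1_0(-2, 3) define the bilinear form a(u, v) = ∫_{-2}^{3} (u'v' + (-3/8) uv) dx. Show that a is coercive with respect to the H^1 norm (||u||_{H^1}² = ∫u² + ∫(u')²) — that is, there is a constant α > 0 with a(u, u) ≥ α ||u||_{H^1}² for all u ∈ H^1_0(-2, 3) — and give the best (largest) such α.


α = (-75/8 + π^2)/(π^2 + 25)

Coercivity of a(·,·) on H^1_0(-2, 3) means a(u, u) ≥ α ||u||_{H^1}² for every u ∈ H^1_0.
The interval has length L = 5, and Poincaré/coercivity depend only on L. Here a(u, u) = ∫(u')² + (-3/8)·∫u².
Here c = -3/8 < 0 with |c| < (π/L)² = π^2/25, so coercivity still holds. The condition a(u,u) ≥ α||u||_{H^1}² reads (1−α)∫(u')² ≥ (α−c)∫u². Any admissible α is ≤ 1 (rapidly oscillating u have ∫u²/∫(u')² → 0), and α = 1 would force 0 ≥ (1−c)∫u², impossible since c < 1; so 1−α > 0. By the sharp Poincaré inequality on H^1_0 of an interval of length L, ∫(u')² ≥ (π/L)²∫u² with equality for the first sine mode sin(π(x−x₀)/L) (x₀ the left endpoint), so the inequality holds for all u iff (1−α)(π/L)² ≥ α − c, i.e. α ≤ ((π/L)² + c)/((π/L)² + 1) = (1 + c(L/π)²)/(1 + (L/π)²). (Direct route, valid since c ≤ 0: Poincaré gives c∫u² ≥ c(L/π)²∫(u')², so a(u,u) ≥ (1 + c(L/π)²)∫(u')², while ||u||_{H^1}² ≤ (1 + (L/π)²)∫(u')²; dividing yields the same α.) With (π/L)² = π^2/25 and c = -3/8, the largest admissible constant is α = ((π/L)² + c)/((π/L)² + 1).
Simplifying, α = (-75/8 + π^2)/(π^2 + 25).


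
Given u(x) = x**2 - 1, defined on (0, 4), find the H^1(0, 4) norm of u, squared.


||u||_{H^1}^2 = 3772/15

The H^1 norm (squared) on an interval (0, L) is
  ||u||_{H^1}^2 = ∫_0^L u(x)^2 dx + ∫_0^L u'(x)^2 dx.
Compute u'(x) = 2*x.
Then u(x)^2 = x**4 - 2*x**2 + 1 and u'(x)^2 = 4*x**2.
Integrate each monomial from 0 to 4 using ∫_0^4 c·x^n dx = c·4^(n+1)/(n+1):
  ∫_0^4 u(x)^2 dx = ∫_0^4 (x^4 - 2*x^2 + 1) dx. Term by term:
    ∫_0^4 x^4 dx = 1024/5;  ∫_0^4 -2*x^2 dx = -128/3;  ∫_0^4 1 dx = 4.
  Sum: 1024/5 − 128/3 + 4 = 2492/15.
  ∫_0^4 u'(x)^2 dx = ∫_0^4 (4*x^2) dx. Term by term:
    ∫_0^4 4*x^2 dx = 256/3.
Adding: ||u||_{H^1}^2 = 2492/15 + 256/3 = 3772/15.


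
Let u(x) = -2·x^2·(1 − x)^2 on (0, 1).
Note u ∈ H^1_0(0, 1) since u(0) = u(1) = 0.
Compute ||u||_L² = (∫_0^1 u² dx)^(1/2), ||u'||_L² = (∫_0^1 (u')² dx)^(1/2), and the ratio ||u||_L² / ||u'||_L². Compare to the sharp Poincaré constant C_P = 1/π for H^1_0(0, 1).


||u||_L² / ||u'||_L² = sqrt(3)/6 < C_P = 1/π.

u(x) = -2·x^2·(1 − x)^2, so u'(x) = 4*x*(x*(1 - x) - (x - 1)^2).
u(x) = -2·x^2·(1 − x)^2 vanishes at x = 0 and x = 1, so u ∈ H^1_0(0, 1). Differentiate via the product rule and integrate the resulting polynomials term by term.
  ∫_0^1 u² dx = ∫_0^1 (4*x^8 - 16*x^7 + 24*x^6 - 16*x^5 + 4*x^4) dx. Term by term:
    ∫_0^1 4*x^8 dx = 4/9;  ∫_0^1 -16*x^7 dx = -2;  ∫_0^1 24*x^6 dx = 24/7;
    ∫_0^1 -16*x^5 dx = -8/3;  ∫_0^1 4*x^4 dx = 4/5.
  Sum: 4/9 − 2 + 24/7 − 8/3 + 4/5 = 2/315.
  ∫_0^1 (u')² dx = ∫_0^1 (64*x^6 - 192*x^5 + 208*x^4 - 96*x^3 + 16*x^2) dx. Term by term:
    ∫_0^1 64*x^6 dx = 64/7;  ∫_0^1 -192*x^5 dx = -32;  ∫_0^1 208*x^4 dx = 208/5;
    ∫_0^1 -96*x^3 dx = -24;  ∫_0^1 16*x^2 dx = 16/3.
  Sum: 64/7 − 32 + 208/5 − 24 + 16/3 = 8/105.
∫_0^1 u² dx = 2/315, so ||u||_L² = sqrt(70)/105.
∫_0^1 (u')² dx = 8/105, so ||u'||_L² = 2*sqrt(210)/105.
Ratio ||u||_L² / ||u'||_L² = sqrt(3)/6.
Sharp Poincaré constant on H^1_0(0, 1) is C_P = L/π = 1/π, achieved by sin(π·x).
A polynomial bump cannot attain the sharp Poincaré constant (only the first sine eigenfunction does), so the ratio is strictly less than C_P, consistent with ||u||_L² ≤ C_P ||u'||_L².


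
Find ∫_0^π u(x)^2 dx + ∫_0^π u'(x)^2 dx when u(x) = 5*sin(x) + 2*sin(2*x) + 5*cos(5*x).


||u||_{H^1(0,π)}^2 = -2080/21 + 360*π

u'(x) = -25*sin(5*x) + 5*cos(x) + 4*cos(2*x).
Expand u² and (u')² and integrate term by term on (0, π), using: for integers n ≥ 1, ∫_0^π sin²(nx) dx = ∫_0^π cos²(nx) dx = π/2; for n ≠ n', ∫_0^π sin(nx)sin(n'x) dx = ∫_0^π cos(nx)cos(n'x) dx = 0; and by product-to-sum, ∫_0^π sin(nx)cos(n'x) dx = ½∫_0^π [sin((n+n')x) + sin((n−n')x)] dx, which is 0 when n+n' is even and 2n/(n²−n'²) when n+n' is odd (it need not vanish on (0, π)).
  u² squared terms: (2)²·∫sin(2x)² dx = 4·π/2 = 2*π;  (5)²·∫cos(5x)² dx = 25·π/2 = 25*π/2;  (5)²·∫sin(x)² dx = 25·π/2 = 25*π/2.
  u² cross terms: 2·(2)·(5)·∫sin(2x)·cos(5x) dx = 20·(-4/21) = -80/21;  2·(2)·(5)·∫sin(2x)·sin(x) dx = 20·(0) = 0;  2·(5)·(5)·∫cos(5x)·sin(x) dx = 50·(0) = 0.
  So ∫_0^π u² dx = 2*π + 25*π/2 + 25*π/2 − 80/21 + 0 + 0 = -80/21 + 27*π.
  (u')² squared terms: (-25)²·∫sin(5x)² dx = 625·π/2 = 625*π/2;  (4)²·∫cos(2x)² dx = 16·π/2 = 8*π;  (5)²·∫cos(x)² dx = 25·π/2 = 25*π/2.
  (u')² cross terms: 2·(-25)·(4)·∫sin(5x)·cos(2x) dx = -200·(10/21) = -2000/21;  2·(-25)·(5)·∫sin(5x)·cos(x) dx = -250·(0) = 0;  2·(4)·(5)·∫cos(2x)·cos(x) dx = 40·(0) = 0.
  So ∫_0^π (u')² dx = 625*π/2 + 8*π + 25*π/2 − 2000/21 + 0 + 0 = -2000/21 + 333*π.
||u||_{H^1}^2 = (-80/21 + 27*π) + (-2000/21 + 333*π) = -2080/21 + 360*π.


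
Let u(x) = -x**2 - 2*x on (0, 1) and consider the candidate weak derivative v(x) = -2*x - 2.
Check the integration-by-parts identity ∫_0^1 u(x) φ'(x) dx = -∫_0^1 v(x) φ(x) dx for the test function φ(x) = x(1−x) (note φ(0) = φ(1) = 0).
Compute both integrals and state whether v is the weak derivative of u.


LHS = 1/2, RHS = 1/2. Yes, v = u' weakly.

u(x) = -x**2 - 2*x, classical derivative u'(x) = -2*x - 2.
φ(x) = x(1−x), so φ'(x) = 1 - 2*x.
Note φ(0) = φ(1) = 0, so the boundary term u·φ vanishes.
LHS = ∫_0^1 u(x) φ'(x) dx = ∫_0^1 (2*x^3 + 3*x^2 - 2*x) dx. Term by term:
  ∫_0^1 2*x^3 dx = 1/2;  ∫_0^1 3*x^2 dx = 1;  ∫_0^1 -2*x dx = -1.
Sum: 1/2 + 1 − 1 = 1/2.
So LHS = 1/2.
∫_0^1 v(x) φ(x) dx = ∫_0^1 (2*x^3 - 2*x) dx. Term by term:
  ∫_0^1 2*x^3 dx = 1/2;  ∫_0^1 -2*x dx = -1.
Sum: 1/2 − 1 = -1/2.
So RHS = -∫_0^1 v(x) φ(x) dx = 1/2.
LHS = RHS, so the identity holds for this test φ.
Moreover u is smooth here and v(x) = u'(x) = -2*x - 2 pointwise, so the identity holds for every test function. Hence v is the weak derivative of u.


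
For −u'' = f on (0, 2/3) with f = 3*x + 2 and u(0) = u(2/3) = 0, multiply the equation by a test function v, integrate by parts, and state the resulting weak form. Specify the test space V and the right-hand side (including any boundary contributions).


V = H^1_0(0, 2/3) (so v(0) = v(2/3) = 0); weak form: ∫_0^2/3 u'v' dx = ∫_0^2/3 (3*x + 2) v dx for all v ∈ V.

Multiply both sides by a test function v and integrate from 0 to 2/3:
  ∫_0^2/3 −u''(x) v(x) dx = ∫_0^2/3 f(x) v(x) dx.
Integrate the LHS by parts once:
  ∫_0^2/3 −u'' v dx = −[u'(x) v(x)]_0^2/3 + ∫_0^2/3 u'(x) v'(x) dx.
Thus ∫_0^2/3 u'(x) v'(x) dx = ∫_0^2/3 f(x) v(x) dx + [u'(x) v(x)]_0^2/3.
Choose V so that boundary terms are either known or forced to vanish.
u is Dirichlet: u(0) = u(2/3) = 0. Let V = H^1_0(0, 2/3); then v(0) = v(2/3) = 0, and [u' v]_0^2/3 = 0.
Weak formulation: find u (satisfying any essential BC) such that ∫_0^2/3 u'(x) v'(x) dx = ∫_0^2/3 f v dx for all v ∈ V.
Substituting f(x) = 3*x + 2, the right-hand side is ∫_0^2/3 (3*x + 2) v dx.


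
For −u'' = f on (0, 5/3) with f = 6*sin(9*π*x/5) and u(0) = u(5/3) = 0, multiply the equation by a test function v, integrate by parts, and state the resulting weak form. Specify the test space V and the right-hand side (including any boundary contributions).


V = H^1_0(0, 5/3) (so v(0) = v(5/3) = 0); weak form: ∫_0^5/3 u'v' dx = ∫_0^5/3 (6*sin(9*π*x/5)) v dx for all v ∈ V.

Multiply both sides by a test function v and integrate from 0 to 5/3:
  ∫_0^5/3 −u''(x) v(x) dx = ∫_0^5/3 f(x) v(x) dx.
Integrate the LHS by parts once:
  ∫_0^5/3 −u'' v dx = −[u'(x) v(x)]_0^5/3 + ∫_0^5/3 u'(x) v'(x) dx.
Thus ∫_0^5/3 u'(x) v'(x) dx = ∫_0^5/3 f(x) v(x) dx + [u'(x) v(x)]_0^5/3.
Choose V so that boundary terms are either known or forced to vanish.
u is Dirichlet: u(0) = u(5/3) = 0. Let V = H^1_0(0, 5/3); then v(0) = v(5/3) = 0, and [u' v]_0^5/3 = 0.
Weak formulation: find u (satisfying any essential BC) such that ∫_0^5/3 u'(x) v'(x) dx = ∫_0^5/3 f v dx for all v ∈ V.
Substituting f(x) = 6*sin(9*π*x/5), the right-hand side is ∫_0^5/3 (6*sin(9*π*x/5)) v dx.


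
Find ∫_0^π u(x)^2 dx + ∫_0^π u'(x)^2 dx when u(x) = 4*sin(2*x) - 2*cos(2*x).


||u||_{H^1(0,π)}^2 = 50*π

u'(x) = 4*sin(2*x) + 8*cos(2*x).
Expand u² and (u')² and integrate term by term on (0, π), using: for integers n ≥ 1, ∫_0^π sin²(nx) dx = ∫_0^π cos²(nx) dx = π/2; for n ≠ n', ∫_0^π sin(nx)sin(n'x) dx = ∫_0^π cos(nx)cos(n'x) dx = 0; and by product-to-sum, ∫_0^π sin(nx)cos(n'x) dx = ½∫_0^π [sin((n+n')x) + sin((n−n')x)] dx, which is 0 when n+n' is even and 2n/(n²−n'²) when n+n' is odd (it need not vanish on (0, π)).
  u² squared terms: (-2)²·∫cos(2x)² dx = 4·π/2 = 2*π;  (4)²·∫sin(2x)² dx = 16·π/2 = 8*π.
  u² cross terms: 2·(-2)·(4)·∫cos(2x)·sin(2x) dx = -16·(0) = 0.
  So ∫_0^π u² dx = 2*π + 8*π + 0 = 10*π.
  (u')² squared terms: (4)²·∫sin(2x)² dx = 16·π/2 = 8*π;  (8)²·∫cos(2x)² dx = 64·π/2 = 32*π.
  (u')² cross terms: 2·(4)·(8)·∫sin(2x)·cos(2x) dx = 64·(0) = 0.
  So ∫_0^π (u')² dx = 8*π + 32*π + 0 = 40*π.
||u||_{H^1}^2 = (10*π) + (40*π) = 50*π.


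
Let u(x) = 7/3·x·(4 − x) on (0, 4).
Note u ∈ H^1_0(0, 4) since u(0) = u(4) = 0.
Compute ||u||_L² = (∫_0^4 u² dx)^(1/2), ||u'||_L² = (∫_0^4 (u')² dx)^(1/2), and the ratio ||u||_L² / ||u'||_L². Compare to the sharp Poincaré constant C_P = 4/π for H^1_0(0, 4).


||u||_L² / ||u'||_L² = 2*sqrt(10)/5 < C_P = 4/π.

u(x) = 7/3·x·(4 − x), so u'(x) = 28/3 - 14*x/3.
u(x) = 7/3·x·(4 − x) vanishes at x = 0 and x = 4, so u ∈ H^1_0(0, 4). Differentiate via the product rule and integrate the resulting polynomials term by term.
  ∫_0^4 u² dx = ∫_0^4 (49*x^4/9 - 392*x^3/9 + 784*x^2/9) dx. Term by term:
    ∫_0^4 49*x^4/9 dx = 50176/45;  ∫_0^4 -392*x^3/9 dx = -25088/9;  ∫_0^4 784*x^2/9 dx = 50176/27.
  Sum: 50176/45 − 25088/9 + 50176/27 = 25088/135.
  ∫_0^4 (u')² dx = ∫_0^4 (196*x^2/9 - 784*x/9 + 784/9) dx. Term by term:
    ∫_0^4 196*x^2/9 dx = 12544/27;  ∫_0^4 -784*x/9 dx = -6272/9;  ∫_0^4 784/9 dx = 3136/9.
  Sum: 12544/27 − 6272/9 + 3136/9 = 3136/27.
∫_0^4 u² dx = 25088/135, so ||u||_L² = 112*sqrt(30)/45.
∫_0^4 (u')² dx = 3136/27, so ||u'||_L² = 56*sqrt(3)/9.
Ratio ||u||_L² / ||u'||_L² = 2*sqrt(10)/5.
Sharp Poincaré constant on H^1_0(0, 4) is C_P = L/π = 4/π, achieved by sin(π/4·x).
A polynomial bump cannot attain the sharp Poincaré constant (only the first sine eigenfunction does), so the ratio is strictly less than C_P, consistent with ||u||_L² ≤ C_P ||u'||_L².


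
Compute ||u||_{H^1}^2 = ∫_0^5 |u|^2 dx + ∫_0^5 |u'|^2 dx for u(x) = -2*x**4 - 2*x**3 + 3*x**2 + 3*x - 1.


||u||_{H^1}^2 = 36351775/18

The H^1 norm (squared) on an interval (0, L) is
  ||u||_{H^1}^2 = ∫_0^L u(x)^2 dx + ∫_0^L u'(x)^2 dx.
Compute u'(x) = -8*x**3 - 6*x**2 + 6*x + 3.
Then u(x)^2 = 4*x**8 + 8*x**7 - 8*x**6 - 24*x**5 + x**4 + 22*x**3 + 3*x**2 - 6*x + 1 and u'(x)^2 = 64*x**6 + 96*x**5 - 60*x**4 - 120*x**3 + 36*x + 9.
Integrate each monomial from 0 to 5 using ∫_0^5 c·x^n dx = c·5^(n+1)/(n+1):
  ∫_0^5 u(x)^2 dx = ∫_0^5 (4*x^8 + 8*x^7 - 8*x^6 - 24*x^5 + x^4 + 22*x^3 + 3*x^2 - 6*x + 1) dx. Term by term:
    ∫_0^5 4*x^8 dx = 7812500/9;  ∫_0^5 8*x^7 dx = 390625;  ∫_0^5 -8*x^6 dx = -625000/7;
    ∫_0^5 -24*x^5 dx = -62500;  ∫_0^5 x^4 dx = 625;  ∫_0^5 22*x^3 dx = 6875/2;
    ∫_0^5 3*x^2 dx = 125;  ∫_0^5 -6*x dx = -75;  ∫_0^5 1 dx = 5.
  Sum: 7812500/9 + 390625 − 625000/7 − 62500 + 625 + 6875/2 + 125 − 75 + 5 = 139987555/126.
  ∫_0^5 u'(x)^2 dx = ∫_0^5 (64*x^6 + 96*x^5 - 60*x^4 - 120*x^3 + 36*x + 9) dx. Term by term:
    ∫_0^5 64*x^6 dx = 5000000/7;  ∫_0^5 96*x^5 dx = 250000;  ∫_0^5 -60*x^4 dx = -37500;
    ∫_0^5 -120*x^3 dx = -18750;  ∫_0^5 36*x dx = 450;  ∫_0^5 9 dx = 45.
  Sum: 5000000/7 + 250000 − 37500 − 18750 + 450 + 45 = 6359715/7.
Adding: ||u||_{H^1}^2 = 139987555/126 + 6359715/7 = 36351775/18.


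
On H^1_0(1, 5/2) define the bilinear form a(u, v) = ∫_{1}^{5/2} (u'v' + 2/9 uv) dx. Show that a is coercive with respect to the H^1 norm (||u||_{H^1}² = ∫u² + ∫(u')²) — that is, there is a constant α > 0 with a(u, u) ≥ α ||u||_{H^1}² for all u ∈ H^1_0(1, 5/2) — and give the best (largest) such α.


α = 2*(1 + 2*π^2)/(9 + 4*π^2)

Coercivity of a(·,·) on H^1_0(1, 5/2) means a(u, u) ≥ α ||u||_{H^1}² for every u ∈ H^1_0.
The interval has length L = 3/2, and Poincaré/coercivity depend only on L. Here a(u, u) = ∫(u')² + (2/9)·∫u².
Here 0 < c = 2/9 < 1. The condition a(u,u) ≥ α||u||_{H^1}² reads (1−α)∫(u')² ≥ (α−c)∫u². Any admissible α is ≤ 1 (rapidly oscillating u have ∫u²/∫(u')² → 0), and α = 1 would force 0 ≥ (1−c)∫u², impossible since c < 1; so 1−α > 0. By the sharp Poincaré inequality on H^1_0 of an interval of length L, ∫(u')² ≥ (π/L)²∫u² with equality for the first sine mode sin(π(x−x₀)/L) (x₀ the left endpoint), so the inequality holds for all u iff (1−α)(π/L)² ≥ α − c, i.e. α ≤ ((π/L)² + c)/((π/L)² + 1) = (1 + c(L/π)²)/(1 + (L/π)²). With (π/L)² = 4*π^2/9 and c = 2/9, the largest admissible constant is α = ((π/L)² + c)/((π/L)² + 1).
Simplifying, α = 2*(1 + 2*π^2)/(9 + 4*π^2).


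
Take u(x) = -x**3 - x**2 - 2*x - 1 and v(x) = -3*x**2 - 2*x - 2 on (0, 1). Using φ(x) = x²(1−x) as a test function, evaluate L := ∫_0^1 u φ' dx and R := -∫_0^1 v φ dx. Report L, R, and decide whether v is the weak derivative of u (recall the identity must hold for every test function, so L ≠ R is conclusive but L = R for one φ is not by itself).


LHS = 11/30, RHS = 11/30. Yes, v = u' weakly.

u(x) = -x**3 - x**2 - 2*x - 1, classical derivative u'(x) = -3*x**2 - 2*x - 2.
φ(x) = x²(1−x), so φ'(x) = x*(2 - 3*x).
Note φ(0) = φ(1) = 0, so the boundary term u·φ vanishes.
LHS = ∫_0^1 u(x) φ'(x) dx = ∫_0^1 (3*x^5 + x^4 + 4*x^3 - x^2 - 2*x) dx. Term by term:
  ∫_0^1 3*x^5 dx = 1/2;  ∫_0^1 x^4 dx = 1/5;  ∫_0^1 4*x^3 dx = 1;
  ∫_0^1 -x^2 dx = -1/3;  ∫_0^1 -2*x dx = -1.
Sum: 1/2 + 1/5 + 1 − 1/3 − 1 = 11/30.
So LHS = 11/30.
∫_0^1 v(x) φ(x) dx = ∫_0^1 (3*x^5 - x^4 - 2*x^2) dx. Term by term:
  ∫_0^1 3*x^5 dx = 1/2;  ∫_0^1 -x^4 dx = -1/5;  ∫_0^1 -2*x^2 dx = -2/3.
Sum: 1/2 − 1/5 − 2/3 = -11/30.
So RHS = -∫_0^1 v(x) φ(x) dx = 11/30.
LHS = RHS, so the identity holds for this test φ.
Moreover u is smooth here and v(x) = u'(x) = -3*x**2 - 2*x - 2 pointwise, so the identity holds for every test function. Hence v is the weak derivative of u.


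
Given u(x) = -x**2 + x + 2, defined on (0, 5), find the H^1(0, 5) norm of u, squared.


||u||_{H^1}^2 = 2275/6

The H^1 norm (squared) on an interval (0, L) is
  ||u||_{H^1}^2 = ∫_0^L u(x)^2 dx + ∫_0^L u'(x)^2 dx.
Compute u'(x) = 1 - 2*x.
Then u(x)^2 = x**4 - 2*x**3 - 3*x**2 + 4*x + 4 and u'(x)^2 = 4*x**2 - 4*x + 1.
Integrate each monomial from 0 to 5 using ∫_0^5 c·x^n dx = c·5^(n+1)/(n+1):
  ∫_0^5 u(x)^2 dx = ∫_0^5 (x^4 - 2*x^3 - 3*x^2 + 4*x + 4) dx. Term by term:
    ∫_0^5 x^4 dx = 625;  ∫_0^5 -2*x^3 dx = -625/2;  ∫_0^5 -3*x^2 dx = -125;
    ∫_0^5 4*x dx = 50;  ∫_0^5 4 dx = 20.
  Sum: 625 − 625/2 − 125 + 50 + 20 = 515/2.
  ∫_0^5 u'(x)^2 dx = ∫_0^5 (4*x^2 - 4*x + 1) dx. Term by term:
    ∫_0^5 4*x^2 dx = 500/3;  ∫_0^5 -4*x dx = -50;  ∫_0^5 1 dx = 5.
  Sum: 500/3 − 50 + 5 = 365/3.
Adding: ||u||_{H^1}^2 = 515/2 + 365/3 = 2275/6.


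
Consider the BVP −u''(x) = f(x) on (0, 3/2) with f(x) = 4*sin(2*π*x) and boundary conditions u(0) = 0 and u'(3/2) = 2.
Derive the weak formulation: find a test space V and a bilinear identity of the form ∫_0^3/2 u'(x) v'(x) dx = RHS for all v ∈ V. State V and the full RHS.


V = {v ∈ H^1(0, 3/2) : v(0) = 0} (test functions vanish at x = 0 where u is specified); weak form: ∫_0^3/2 u'v' dx = ∫_0^3/2 (4*sin(2*π*x)) v dx + 2·v(3/2) for all v ∈ V.

Multiply both sides by a test function v and integrate from 0 to 3/2:
  ∫_0^3/2 −u''(x) v(x) dx = ∫_0^3/2 f(x) v(x) dx.
Integrate the LHS by parts once:
  ∫_0^3/2 −u'' v dx = −[u'(x) v(x)]_0^3/2 + ∫_0^3/2 u'(x) v'(x) dx.
Thus ∫_0^3/2 u'(x) v'(x) dx = ∫_0^3/2 f(x) v(x) dx + [u'(x) v(x)]_0^3/2.
Choose V so that boundary terms are either known or forced to vanish.
Mixed BC: u(0) = 0 (Dirichlet) and u'(3/2) = 2 (Neumann). Define V = {v ∈ H^1(0, 3/2) : v(0) = 0}. Then [u' v]_0^3/2 = u'(3/2)·v(3/2) − u'(0)·0 = 2·v(3/2).
Weak formulation: find u (satisfying any essential BC) such that ∫_0^3/2 u'(x) v'(x) dx = ∫_0^3/2 f v dx + 2·v(3/2) for all v ∈ V (Dirichlet at 0 absorbed into V; Neumann datum at x = 3/2 contributes the boundary term).
Substituting f(x) = 4*sin(2*π*x), the right-hand side is ∫_0^3/2 (4*sin(2*π*x)) v dx + 2·v(3/2).


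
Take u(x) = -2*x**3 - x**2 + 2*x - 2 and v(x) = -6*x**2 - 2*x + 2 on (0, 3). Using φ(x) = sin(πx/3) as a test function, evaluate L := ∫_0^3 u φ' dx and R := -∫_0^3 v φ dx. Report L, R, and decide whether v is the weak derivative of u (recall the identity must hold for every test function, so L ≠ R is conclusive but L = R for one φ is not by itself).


LHS = -648/π^3 + 168/π, RHS = -648/π^3 + 168/π. Yes, v = u' weakly.

u(x) = -2*x**3 - x**2 + 2*x - 2, classical derivative u'(x) = -6*x**2 - 2*x + 2.
φ(x) = sin(πx/3), so φ'(x) = π*cos(π*x/3)/3.
Note φ(0) = φ(3) = 0, so the boundary term u·φ vanishes.
LHS = ∫_0^3 u(x) φ'(x) dx = ∫_0^3 (-2*π*x^3*cos(π*x/3)/3 - π*x^2*cos(π*x/3)/3 + 2*π*x*cos(π*x/3)/3 - 2*π*cos(π*x/3)/3) dx. Term by term:
  ∫_0^3 -2*π*cos(π*x/3)/3 dx = 0;  ∫_0^3 -2*π*x^3*cos(π*x/3)/3 dx = -648/π^3 + 162/π;  ∫_0^3 -π*x^2*cos(π*x/3)/3 dx = 18/π;
  ∫_0^3 2*π*x*cos(π*x/3)/3 dx = -12/π.
Sum: 0 + -648/π^3 + 162/π + 18/π − 12/π = -648/π^3 + 168/π.
So LHS = -648/π^3 + 168/π.
∫_0^3 v(x) φ(x) dx = ∫_0^3 (-6*x^2*sin(π*x/3) - 2*x*sin(π*x/3) + 2*sin(π*x/3)) dx. Term by term:
  ∫_0^3 2*sin(π*x/3) dx = 12/π;  ∫_0^3 -6*x^2*sin(π*x/3) dx = -162/π + 648/π^3;  ∫_0^3 -2*x*sin(π*x/3) dx = -18/π.
Sum: 12/π + -162/π + 648/π^3 − 18/π = -168/π + 648/π^3.
So RHS = -∫_0^3 v(x) φ(x) dx = -648/π^3 + 168/π.
LHS = RHS, so the identity holds for this test φ.
Moreover u is smooth here and v(x) = u'(x) = -6*x**2 - 2*x + 2 pointwise, so the identity holds for every test function. Hence v is the weak derivative of u.


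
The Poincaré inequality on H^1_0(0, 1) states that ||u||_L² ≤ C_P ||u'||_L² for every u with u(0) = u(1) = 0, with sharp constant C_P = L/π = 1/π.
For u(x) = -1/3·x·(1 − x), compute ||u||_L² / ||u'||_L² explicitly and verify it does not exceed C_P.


||u||_L² / ||u'||_L² = sqrt(10)/10 < C_P = 1/π.

u(x) = -1/3·x·(1 − x), so u'(x) = 2*x/3 - 1/3.
u(x) = -1/3·x·(1 − x) vanishes at x = 0 and x = 1, so u ∈ H^1_0(0, 1). Differentiate via the product rule and integrate the resulting polynomials term by term.
  ∫_0^1 u² dx = ∫_0^1 (x^4/9 - 2*x^3/9 + x^2/9) dx. Term by term:
    ∫_0^1 x^4/9 dx = 1/45;  ∫_0^1 -2*x^3/9 dx = -1/18;  ∫_0^1 x^2/9 dx = 1/27.
  Sum: 1/45 − 1/18 + 1/27 = 1/270.
  ∫_0^1 (u')² dx = ∫_0^1 (4*x^2/9 - 4*x/9 + 1/9) dx. Term by term:
    ∫_0^1 4*x^2/9 dx = 4/27;  ∫_0^1 -4*x/9 dx = -2/9;  ∫_0^1 1/9 dx = 1/9.
  Sum: 4/27 − 2/9 + 1/9 = 1/27.
∫_0^1 u² dx = 1/270, so ||u||_L² = sqrt(30)/90.
∫_0^1 (u')² dx = 1/27, so ||u'||_L² = sqrt(3)/9.
Ratio ||u||_L² / ||u'||_L² = sqrt(10)/10.
Sharp Poincaré constant on H^1_0(0, 1) is C_P = L/π = 1/π, achieved by sin(π·x).
A polynomial bump cannot attain the sharp Poincaré constant (only the first sine eigenfunction does), so the ratio is strictly less than C_P, consistent with ||u||_L² ≤ C_P ||u'||_L².
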